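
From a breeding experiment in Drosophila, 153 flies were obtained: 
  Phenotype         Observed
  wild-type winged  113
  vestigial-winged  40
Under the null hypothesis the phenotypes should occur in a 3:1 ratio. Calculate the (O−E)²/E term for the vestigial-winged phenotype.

0.080

Total ratio parts = 4. Expected numbers out of 153:
  wild-type winged: 153 × 3/4 = 114.75
  vestigial-winged: 153 × 1/4 = 38.25
Contribution of vestigial-winged: (40 − 38.25)² / 38.25 = 0.0801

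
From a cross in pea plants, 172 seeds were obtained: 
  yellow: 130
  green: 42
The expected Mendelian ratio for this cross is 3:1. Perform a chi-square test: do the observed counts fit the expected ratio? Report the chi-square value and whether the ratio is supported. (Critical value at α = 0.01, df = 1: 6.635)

Expected counts for N = 172 under a 3:1 ratio (total parts = 4):
  yellow: 172 × 3/4 = 129
  green: 172 × 1/4 = 43
χ² = Σ (O − E)² / E
  yellow: (130 − 129)² / 129 = 0.0078
  green: (42 − 43)² / 43 = 0.0233
χ² = 0.0078 + 0.0233 = 0.0311 ≈ 0.031
Degrees of freedom = 2 − 1 = 1; critical value at α = 0.01 is 6.635.
Since 0.031 < 6.635, we fail to reject the null hypothesis — the data are consistent with the 3:1 ratio.

0.031; consistent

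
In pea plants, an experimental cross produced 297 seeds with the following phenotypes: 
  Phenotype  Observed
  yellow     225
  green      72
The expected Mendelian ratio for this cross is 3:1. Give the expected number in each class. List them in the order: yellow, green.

Under the 3:1 hypothesis (Σ ratio = 4, N = 297):
  yellow: 297 × 3/4 = 222.75
  green: 297 × 1/4 = 74.25

222.75, 74.25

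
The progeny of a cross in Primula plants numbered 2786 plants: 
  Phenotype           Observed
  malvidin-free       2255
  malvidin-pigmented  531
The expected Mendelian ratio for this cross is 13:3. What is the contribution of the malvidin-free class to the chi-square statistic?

0.033

Total ratio parts = 16. Expected numbers out of 2786:
  malvidin-free: 2786 × 13/16 = 2263.625
  malvidin-pigmented: 2786 × 3/16 = 522.375
Contribution of malvidin-free: (2255 − 2263.625)² / 2263.625 = 0.0329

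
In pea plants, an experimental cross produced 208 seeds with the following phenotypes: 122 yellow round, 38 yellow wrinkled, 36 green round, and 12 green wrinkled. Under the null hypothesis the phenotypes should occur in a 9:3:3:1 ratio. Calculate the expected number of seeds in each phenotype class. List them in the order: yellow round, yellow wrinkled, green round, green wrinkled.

117, 39, 39, 13

Total ratio parts = 16. Expected numbers out of 208:
  yellow round: 208 × 9/16 = 117
  yellow wrinkled: 208 × 3/16 = 39
  green round: 208 × 3/16 = 39
  green wrinkled: 208 × 1/16 = 13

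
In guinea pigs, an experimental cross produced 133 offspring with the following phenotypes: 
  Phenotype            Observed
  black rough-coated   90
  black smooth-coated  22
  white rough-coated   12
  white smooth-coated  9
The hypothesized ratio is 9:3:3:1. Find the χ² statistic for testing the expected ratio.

Expected counts for N = 133 under a 9:3:3:1 ratio (total parts = 16):
  black rough-coated: 133 × 9/16 = 74.8125
  black smooth-coated: 133 × 3/16 = 24.9375
  white rough-coated: 133 × 3/16 = 24.9375
  white smooth-coated: 133 × 1/16 = 8.3125
χ² = Σ (O − E)² / E
  black rough-coated: (90 − 74.8125)² / 74.8125 = 3.0832
  black smooth-coated: (22 − 24.9375)² / 24.9375 = 0.3460
  white rough-coated: (12 − 24.9375)² / 24.9375 = 6.7119
  white smooth-coated: (9 − 8.3125)² / 8.3125 = 0.0569
χ² = 3.0832 + 0.3460 + 6.7119 + 0.0569 = 10.198

10.198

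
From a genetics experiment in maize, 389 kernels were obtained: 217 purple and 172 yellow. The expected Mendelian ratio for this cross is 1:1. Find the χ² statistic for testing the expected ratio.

5.206

Total ratio parts = 2. Expected numbers out of 389:
  purple: 389 × 1/2 = 194.5
  yellow: 389 × 1/2 = 194.5
χ² = Σ (O − E)² / E
  purple: (217 − 194.5)² / 194.5 = 2.6028
  yellow: (172 − 194.5)² / 194.5 = 2.6028
χ² = 2.6028 + 2.6028 = 5.2056 ≈ 5.206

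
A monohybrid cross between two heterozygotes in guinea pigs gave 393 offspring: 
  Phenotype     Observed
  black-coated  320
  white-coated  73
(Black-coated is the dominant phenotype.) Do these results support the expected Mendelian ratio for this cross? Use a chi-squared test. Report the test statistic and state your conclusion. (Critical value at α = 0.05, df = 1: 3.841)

For a monohybrid cross between heterozygotes with complete dominance, the expected phenotypic ratio is 3:1.
The 3:1 ratio has 4 parts, so with N = 393 the expected counts are:
  black-coated: 393 × 3/4 = 294.75
  white-coated: 393 × 1/4 = 98.25
χ² = Σ (O − E)² / E
  black-coated: (320 − 294.75)² / 294.75 = 2.1631
  white-coated: (73 − 98.25)² / 98.25 = 6.4892
χ² = 2.1631 + 6.4892 = 8.6523 ≈ 8.652
Degrees of freedom = 2 − 1 = 1; critical value at α = 0.05 is 3.841.
Since 8.652 > 3.841, we reject the null hypothesis — the data do not fit the 3:1 ratio.

8.652; not consistent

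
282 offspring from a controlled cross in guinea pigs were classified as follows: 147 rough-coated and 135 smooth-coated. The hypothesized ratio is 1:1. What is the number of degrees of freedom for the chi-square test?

A goodness-of-fit test with 2 phenotype classes has df = 2 − 1 = 1.

1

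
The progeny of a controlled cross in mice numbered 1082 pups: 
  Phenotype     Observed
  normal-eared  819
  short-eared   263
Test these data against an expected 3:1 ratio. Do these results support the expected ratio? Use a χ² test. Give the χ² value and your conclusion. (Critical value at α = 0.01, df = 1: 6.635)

Expected counts for N = 1082 under a 3:1 ratio (total parts = 4):
  normal-eared: 1082 × 3/4 = 811.5
  short-eared: 1082 × 1/4 = 270.5
χ² = Σ (O − E)² / E
  normal-eared: (819 − 811.5)² / 811.5 = 0.0693
  short-eared: (263 − 270.5)² / 270.5 = 0.2079
χ² = 0.0693 + 0.2079 = 0.2772 ≈ 0.277
Degrees of freedom = 2 − 1 = 1; critical value at α = 0.01 is 6.635.
Since 0.277 < 6.635, we fail to reject the null hypothesis — the data are consistent with the 3:1 ratio.

0.277; consistent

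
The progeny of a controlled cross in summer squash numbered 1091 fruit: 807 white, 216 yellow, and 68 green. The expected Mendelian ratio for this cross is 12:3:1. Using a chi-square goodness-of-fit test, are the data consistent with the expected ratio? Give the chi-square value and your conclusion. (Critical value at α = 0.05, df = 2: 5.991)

0.795; consistent

Total ratio parts = 16. Expected numbers out of 1091:
  white: 1091 × 12/16 = 818.25
  yellow: 1091 × 3/16 = 204.5625
  green: 1091 × 1/16 = 68.1875
χ² = Σ (O − E)² / E
  white: (807 − 818.25)² / 818.25 = 0.1547
  yellow: (216 − 204.5625)² / 204.5625 = 0.6395
  green: (68 − 68.1875)² / 68.1875 = 0.0005
χ² = 0.1547 + 0.6395 + 0.0005 = 0.7947 ≈ 0.795
Degrees of freedom = 3 − 1 = 2; critical value at α = 0.05 is 5.991.
Since 0.795 < 5.991, we fail to reject the null hypothesis — the data are consistent with the 12:3:1 ratio.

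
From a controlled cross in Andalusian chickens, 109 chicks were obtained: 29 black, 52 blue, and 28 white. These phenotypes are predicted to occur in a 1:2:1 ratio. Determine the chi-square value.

Expected counts for N = 109 under a 1:2:1 ratio (total parts = 4):
  black: 109 × 1/4 = 27.25
  blue: 109 × 2/4 = 54.5
  white: 109 × 1/4 = 27.25
χ² = Σ (O − E)² / E
  black: (29 − 27.25)² / 27.25 = 0.1124
  blue: (52 − 54.5)² / 54.5 = 0.1147
  white: (28 − 27.25)² / 27.25 = 0.0206
χ² = 0.1124 + 0.1147 + 0.0206 = 0.2477 ≈ 0.248

0.248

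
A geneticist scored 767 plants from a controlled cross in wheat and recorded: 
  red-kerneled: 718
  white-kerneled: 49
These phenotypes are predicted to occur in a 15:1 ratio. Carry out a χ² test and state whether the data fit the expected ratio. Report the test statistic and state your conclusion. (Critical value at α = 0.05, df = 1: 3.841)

0.025; consistent

The 15:1 ratio has 16 parts, so with N = 767 the expected counts are:
  red-kerneled: 767 × 15/16 = 719.0625
  white-kerneled: 767 × 1/16 = 47.9375
χ² = Σ (O − E)² / E
  red-kerneled: (718 − 719.0625)² / 719.0625 = 0.0016
  white-kerneled: (49 − 47.9375)² / 47.9375 = 0.0235
χ² = 0.0016 + 0.0235 = 0.0251 ≈ 0.025
Degrees of freedom = 2 − 1 = 1; critical value at α = 0.05 is 3.841.
Since 0.025 < 3.841, we fail to reject the null hypothesis — the data are consistent with the 15:1 ratio.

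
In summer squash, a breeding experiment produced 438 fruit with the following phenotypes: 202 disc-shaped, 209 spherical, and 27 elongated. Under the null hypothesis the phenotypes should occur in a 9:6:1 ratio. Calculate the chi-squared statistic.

Expected counts for N = 438 under a 9:6:1 ratio (total parts = 16):
  disc-shaped: 438 × 9/16 = 246.375
  spherical: 438 × 6/16 = 164.25
  elongated: 438 × 1/16 = 27.375
χ² = Σ (O − E)² / E
  disc-shaped: (202 − 246.375)² / 246.375 = 7.9925
  spherical: (209 − 164.25)² / 164.25 = 12.1922
  elongated: (27 − 27.375)² / 27.375 = 0.0051
χ² = 7.9925 + 12.1922 + 0.0051 = 20.1898 ≈ 20.190

20.190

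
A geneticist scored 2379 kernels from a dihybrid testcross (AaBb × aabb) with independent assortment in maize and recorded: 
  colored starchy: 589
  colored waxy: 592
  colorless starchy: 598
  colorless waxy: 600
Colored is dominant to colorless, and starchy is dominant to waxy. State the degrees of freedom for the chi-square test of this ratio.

A dihybrid testcross with independent assortment gives a 1:1:1:1 ratio.
A goodness-of-fit test with 4 phenotype classes has df = 4 − 1 = 3.

3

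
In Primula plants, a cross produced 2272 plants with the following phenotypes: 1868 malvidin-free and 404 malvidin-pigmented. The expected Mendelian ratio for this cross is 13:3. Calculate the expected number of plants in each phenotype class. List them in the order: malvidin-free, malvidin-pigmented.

Total ratio parts = 16. Expected numbers out of 2272:
  malvidin-free: 2272 × 13/16 = 1846
  malvidin-pigmented: 2272 × 3/16 = 426

1846, 426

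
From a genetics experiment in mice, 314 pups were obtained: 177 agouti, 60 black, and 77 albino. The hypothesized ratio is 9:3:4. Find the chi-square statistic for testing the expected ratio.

0.051

Total ratio parts = 16. Expected numbers out of 314:
  agouti: 314 × 9/16 = 176.625
  black: 314 × 3/16 = 58.875
  albino: 314 × 4/16 = 78.5
χ² = Σ (O − E)² / E
  agouti: (177 − 176.625)² / 176.625 = 0.0008
  black: (60 − 58.875)² / 58.875 = 0.0215
  albino: (77 − 78.5)² / 78.5 = 0.0287
χ² = 0.0008 + 0.0215 + 0.0287 = 0.051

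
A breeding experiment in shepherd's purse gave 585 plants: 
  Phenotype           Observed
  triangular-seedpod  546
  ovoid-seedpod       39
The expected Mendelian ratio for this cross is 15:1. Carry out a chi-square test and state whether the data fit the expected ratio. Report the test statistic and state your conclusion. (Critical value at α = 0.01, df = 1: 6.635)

Under the 15:1 hypothesis (Σ ratio = 16, N = 585):
  triangular-seedpod: 585 × 15/16 = 548.4375
  ovoid-seedpod: 585 × 1/16 = 36.5625
χ² = Σ (O − E)² / E
  triangular-seedpod: (546 − 548.4375)² / 548.4375 = 0.0108
  ovoid-seedpod: (39 − 36.5625)² / 36.5625 = 0.1625
χ² = 0.0108 + 0.1625 = 0.1733 ≈ 0.173
Degrees of freedom = 2 − 1 = 1; critical value at α = 0.01 is 6.635.
Since 0.173 < 6.635, we fail to reject the null hypothesis — the data are consistent with the 15:1 ratio.

0.173; consistent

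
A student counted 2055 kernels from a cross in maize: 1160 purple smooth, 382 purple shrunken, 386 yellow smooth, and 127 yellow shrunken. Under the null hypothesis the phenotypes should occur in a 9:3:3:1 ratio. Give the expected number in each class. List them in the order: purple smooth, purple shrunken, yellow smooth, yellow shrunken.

Expected counts for N = 2055 under a 9:3:3:1 ratio (total parts = 16):
  purple smooth: 2055 × 9/16 = 1155.9375
  purple shrunken: 2055 × 3/16 = 385.3125
  yellow smooth: 2055 × 3/16 = 385.3125
  yellow shrunken: 2055 × 1/16 = 128.4375

1155.9375, 385.3125, 385.3125, 128.4375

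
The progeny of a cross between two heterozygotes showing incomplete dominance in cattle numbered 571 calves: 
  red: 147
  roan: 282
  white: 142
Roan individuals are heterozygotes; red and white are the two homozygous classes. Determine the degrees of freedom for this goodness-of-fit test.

2

With incomplete dominance, a heterozygote × heterozygote cross gives a 1:2:1 phenotypic ratio.
A goodness-of-fit test with 3 phenotype classes has df = 3 − 1 = 2.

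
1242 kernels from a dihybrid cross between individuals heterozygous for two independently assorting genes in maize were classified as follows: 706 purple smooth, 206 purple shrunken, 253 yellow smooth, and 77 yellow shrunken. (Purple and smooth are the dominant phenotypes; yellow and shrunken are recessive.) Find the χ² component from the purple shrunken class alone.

3.102

A dihybrid F₂ with independent assortment and complete dominance at both loci gives a 9:3:3:1 phenotypic ratio.
The 9:3:3:1 ratio has 16 parts, so with N = 1242 the expected counts are:
  purple smooth: 1242 × 9/16 = 698.625
  purple shrunken: 1242 × 3/16 = 232.875
  yellow smooth: 1242 × 3/16 = 232.875
  yellow shrunken: 1242 × 1/16 = 77.625
Contribution of purple shrunken: (206 − 232.875)² / 232.875 = 3.1015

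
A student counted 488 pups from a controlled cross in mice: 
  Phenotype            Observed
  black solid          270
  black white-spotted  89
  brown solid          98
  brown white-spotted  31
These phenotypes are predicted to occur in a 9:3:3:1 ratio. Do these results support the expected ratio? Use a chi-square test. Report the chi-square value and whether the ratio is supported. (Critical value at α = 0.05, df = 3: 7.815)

Total ratio parts = 16. Expected numbers out of 488:
  black solid: 488 × 9/16 = 274.5
  black white-spotted: 488 × 3/16 = 91.5
  brown solid: 488 × 3/16 = 91.5
  brown white-spotted: 488 × 1/16 = 30.5
χ² = Σ (O − E)² / E
  black solid: (270 − 274.5)² / 274.5 = 0.0738
  black white-spotted: (89 − 91.5)² / 91.5 = 0.0683
  brown solid: (98 − 91.5)² / 91.5 = 0.4617
  brown white-spotted: (31 − 30.5)² / 30.5 = 0.0082
χ² = 0.0738 + 0.0683 + 0.4617 + 0.0082 = 0.612
Degrees of freedom = 4 − 1 = 3; critical value at α = 0.05 is 7.815.
Since 0.612 < 7.815, we fail to reject the null hypothesis — the data are consistent with the 9:3:3:1 ratio.

0.612; consistent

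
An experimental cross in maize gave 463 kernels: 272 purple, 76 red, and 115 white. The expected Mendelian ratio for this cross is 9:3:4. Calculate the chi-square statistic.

1.865

The 9:3:4 ratio has 16 parts, so with N = 463 the expected counts are:
  purple: 463 × 9/16 = 260.4375
  red: 463 × 3/16 = 86.8125
  white: 463 × 4/16 = 115.75
χ² = Σ (O − E)² / E
  purple: (272 − 260.4375)² / 260.4375 = 0.5133
  red: (76 − 86.8125)² / 86.8125 = 1.3467
  white: (115 − 115.75)² / 115.75 = 0.0049
χ² = 0.5133 + 1.3467 + 0.0049 = 1.8649 ≈ 1.865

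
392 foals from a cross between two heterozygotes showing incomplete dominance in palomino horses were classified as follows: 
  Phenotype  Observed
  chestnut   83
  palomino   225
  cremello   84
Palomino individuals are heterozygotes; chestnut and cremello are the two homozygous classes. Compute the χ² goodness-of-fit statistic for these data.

8.587

With incomplete dominance, a heterozygote × heterozygote cross gives a 1:2:1 phenotypic ratio.
Expected counts for N = 392 under a 1:2:1 ratio (total parts = 4):
  chestnut: 392 × 1/4 = 98
  palomino: 392 × 2/4 = 196
  cremello: 392 × 1/4 = 98
χ² = Σ (O − E)² / E
  chestnut: (83 − 98)² / 98 = 2.2959
  palomino: (225 − 196)² / 196 = 4.2908
  cremello: (84 − 98)² / 98 = 2.0000
χ² = 2.2959 + 4.2908 + 2.0000 = 8.5867 ≈ 8.587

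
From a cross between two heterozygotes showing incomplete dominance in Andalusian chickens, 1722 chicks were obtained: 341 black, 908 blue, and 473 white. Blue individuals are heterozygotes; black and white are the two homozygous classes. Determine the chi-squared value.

With incomplete dominance, a heterozygote × heterozygote cross gives a 1:2:1 phenotypic ratio.
Expected counts for N = 1722 under a 1:2:1 ratio (total parts = 4):
  black: 1722 × 1/4 = 430.5
  blue: 1722 × 2/4 = 861
  white: 1722 × 1/4 = 430.5
χ² = Σ (O − E)² / E
  black: (341 − 430.5)² / 430.5 = 18.6069
  blue: (908 − 861)² / 861 = 2.5656
  white: (473 − 430.5)² / 430.5 = 4.1957
χ² = 18.6069 + 2.5656 + 4.1957 = 25.3682 ≈ 25.368

25.368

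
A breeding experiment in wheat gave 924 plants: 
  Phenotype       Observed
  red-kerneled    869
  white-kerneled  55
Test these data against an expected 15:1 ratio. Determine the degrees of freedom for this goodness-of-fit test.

1

A goodness-of-fit test with 2 phenotype classes has df = 2 − 1 = 1.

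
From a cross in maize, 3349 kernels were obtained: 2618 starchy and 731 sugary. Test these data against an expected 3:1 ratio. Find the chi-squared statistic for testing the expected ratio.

The 3:1 ratio has 4 parts, so with N = 3349 the expected counts are:
  starchy: 3349 × 3/4 = 2511.75
  sugary: 3349 × 1/4 = 837.25
χ² = Σ (O − E)² / E
  starchy: (2618 − 2511.75)² / 2511.75 = 4.4945
  sugary: (731 − 837.25)² / 837.25 = 13.4835
χ² = 4.4945 + 13.4835 = 17.978

17.978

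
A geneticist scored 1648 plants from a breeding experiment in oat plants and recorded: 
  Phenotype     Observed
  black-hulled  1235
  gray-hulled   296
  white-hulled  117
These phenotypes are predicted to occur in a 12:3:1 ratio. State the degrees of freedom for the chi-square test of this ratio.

A goodness-of-fit test with 3 phenotype classes has df = 3 − 1 = 2.

2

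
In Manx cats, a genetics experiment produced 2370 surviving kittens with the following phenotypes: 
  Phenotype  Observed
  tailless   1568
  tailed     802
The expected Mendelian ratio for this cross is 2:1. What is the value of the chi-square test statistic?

The 2:1 ratio has 3 parts, so with N = 2370 the expected counts are:
  tailless: 2370 × 2/3 = 1580
  tailed: 2370 × 1/3 = 790
χ² = Σ (O − E)² / E
  tailless: (1568 − 1580)² / 1580 = 0.0911
  tailed: (802 − 790)² / 790 = 0.1823
χ² = 0.0911 + 0.1823 = 0.2734 ≈ 0.273

0.273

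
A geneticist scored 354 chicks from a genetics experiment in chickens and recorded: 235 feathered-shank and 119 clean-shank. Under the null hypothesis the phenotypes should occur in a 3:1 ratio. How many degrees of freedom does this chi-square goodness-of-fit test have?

A goodness-of-fit test with 2 phenotype classes has df = 2 − 1 = 1.

1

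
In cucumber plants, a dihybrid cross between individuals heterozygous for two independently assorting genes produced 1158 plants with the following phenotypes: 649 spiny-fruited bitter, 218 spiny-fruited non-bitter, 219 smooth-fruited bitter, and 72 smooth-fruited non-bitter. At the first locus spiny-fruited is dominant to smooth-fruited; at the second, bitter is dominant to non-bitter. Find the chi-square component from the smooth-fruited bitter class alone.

A dihybrid F₂ with independent assortment and complete dominance at both loci gives a 9:3:3:1 phenotypic ratio.
Under the 9:3:3:1 hypothesis (Σ ratio = 16, N = 1158):
  spiny-fruited bitter: 1158 × 9/16 = 651.375
  spiny-fruited non-bitter: 1158 × 3/16 = 217.125
  smooth-fruited bitter: 1158 × 3/16 = 217.125
  smooth-fruited non-bitter: 1158 × 1/16 = 72.375
Contribution of smooth-fruited bitter: (219 − 217.125)² / 217.125 = 0.0162

0.016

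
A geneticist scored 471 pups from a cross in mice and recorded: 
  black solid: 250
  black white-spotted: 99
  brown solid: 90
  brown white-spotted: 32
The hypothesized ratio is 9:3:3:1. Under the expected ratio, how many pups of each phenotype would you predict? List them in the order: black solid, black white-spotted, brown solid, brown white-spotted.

The 9:3:3:1 ratio has 16 parts, so with N = 471 the expected counts are:
  black solid: 471 × 9/16 = 264.9375
  black white-spotted: 471 × 3/16 = 88.3125
  brown solid: 471 × 3/16 = 88.3125
  brown white-spotted: 471 × 1/16 = 29.4375

264.9375, 88.3125, 88.3125, 29.4375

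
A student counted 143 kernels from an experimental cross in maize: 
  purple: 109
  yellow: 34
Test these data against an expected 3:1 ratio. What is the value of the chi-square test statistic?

Total ratio parts = 4. Expected numbers out of 143:
  purple: 143 × 3/4 = 107.25
  yellow: 143 × 1/4 = 35.75
χ² = Σ (O − E)² / E
  purple: (109 − 107.25)² / 107.25 = 0.0286
  yellow: (34 − 35.75)² / 35.75 = 0.0857
χ² = 0.0286 + 0.0857 = 0.1143 ≈ 0.114

0.114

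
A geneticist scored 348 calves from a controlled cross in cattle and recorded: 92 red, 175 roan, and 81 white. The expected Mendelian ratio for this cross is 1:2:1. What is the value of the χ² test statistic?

Expected counts for N = 348 under a 1:2:1 ratio (total parts = 4):
  red: 348 × 1/4 = 87
  roan: 348 × 2/4 = 174
  white: 348 × 1/4 = 87
χ² = Σ (O − E)² / E
  red: (92 − 87)² / 87 = 0.2874
  roan: (175 − 174)² / 174 = 0.0057
  white: (81 − 87)² / 87 = 0.4138
χ² = 0.2874 + 0.0057 + 0.4138 = 0.7069 ≈ 0.707

0.707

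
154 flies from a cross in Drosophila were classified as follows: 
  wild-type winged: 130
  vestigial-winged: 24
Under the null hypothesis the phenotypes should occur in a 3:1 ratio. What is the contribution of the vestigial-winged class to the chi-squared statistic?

5.461

Expected counts for N = 154 under a 3:1 ratio (total parts = 4):
  wild-type winged: 154 × 3/4 = 115.5
  vestigial-winged: 154 × 1/4 = 38.5
Contribution of vestigial-winged: (24 − 38.5)² / 38.5 = 5.4610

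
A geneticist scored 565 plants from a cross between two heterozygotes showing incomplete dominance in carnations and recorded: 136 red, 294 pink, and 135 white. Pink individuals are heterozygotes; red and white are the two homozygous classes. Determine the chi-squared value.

0.940

With incomplete dominance, a heterozygote × heterozygote cross gives a 1:2:1 phenotypic ratio.
Expected counts for N = 565 under a 1:2:1 ratio (total parts = 4):
  red: 565 × 1/4 = 141.25
  pink: 565 × 2/4 = 282.5
  white: 565 × 1/4 = 141.25
χ² = Σ (O − E)² / E
  red: (136 − 141.25)² / 141.25 = 0.1951
  pink: (294 − 282.5)² / 282.5 = 0.4681
  white: (135 − 141.25)² / 141.25 = 0.2765
χ² = 0.1951 + 0.4681 + 0.2765 = 0.9397 ≈ 0.940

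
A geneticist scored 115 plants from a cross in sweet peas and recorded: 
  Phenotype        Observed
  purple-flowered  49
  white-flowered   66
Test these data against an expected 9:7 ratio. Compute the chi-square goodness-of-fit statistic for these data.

Under the 9:7 hypothesis (Σ ratio = 16, N = 115):
  purple-flowered: 115 × 9/16 = 64.6875
  white-flowered: 115 × 7/16 = 50.3125
χ² = Σ (O − E)² / E
  purple-flowered: (49 − 64.6875)² / 64.6875 = 3.8044
  white-flowered: (66 − 50.3125)² / 50.3125 = 4.8914
χ² = 3.8044 + 4.8914 = 8.6958 ≈ 8.696

8.696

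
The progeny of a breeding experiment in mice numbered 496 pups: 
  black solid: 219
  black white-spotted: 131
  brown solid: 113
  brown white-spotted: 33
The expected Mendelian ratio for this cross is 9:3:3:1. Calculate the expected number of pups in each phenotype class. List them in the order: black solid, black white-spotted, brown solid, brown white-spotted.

279, 93, 93, 31

Total ratio parts = 16. Expected numbers out of 496:
  black solid: 496 × 9/16 = 279
  black white-spotted: 496 × 3/16 = 93
  brown solid: 496 × 3/16 = 93
  brown white-spotted: 496 × 1/16 = 31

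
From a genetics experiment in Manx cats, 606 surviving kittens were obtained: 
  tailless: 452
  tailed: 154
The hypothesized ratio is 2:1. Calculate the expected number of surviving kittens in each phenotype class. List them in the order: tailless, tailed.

404, 202

The 2:1 ratio has 3 parts, so with N = 606 the expected counts are:
  tailless: 606 × 2/3 = 404
  tailed: 606 × 1/3 = 202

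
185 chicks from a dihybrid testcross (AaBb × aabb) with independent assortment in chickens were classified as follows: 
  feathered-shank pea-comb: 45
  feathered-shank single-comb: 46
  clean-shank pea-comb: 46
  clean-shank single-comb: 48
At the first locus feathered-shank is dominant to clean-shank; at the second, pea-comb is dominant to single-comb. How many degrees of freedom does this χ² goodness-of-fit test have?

3

A dihybrid testcross with independent assortment gives a 1:1:1:1 ratio.
A goodness-of-fit test with 4 phenotype classes has df = 4 − 1 = 3.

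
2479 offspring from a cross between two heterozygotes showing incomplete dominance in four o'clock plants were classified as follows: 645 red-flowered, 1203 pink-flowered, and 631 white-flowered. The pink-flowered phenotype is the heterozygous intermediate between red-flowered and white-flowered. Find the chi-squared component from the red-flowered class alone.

1.029

With incomplete dominance, a heterozygote × heterozygote cross gives a 1:2:1 phenotypic ratio.
Expected counts for N = 2479 under a 1:2:1 ratio (total parts = 4):
  red-flowered: 2479 × 1/4 = 619.75
  pink-flowered: 2479 × 2/4 = 1239.5
  white-flowered: 2479 × 1/4 = 619.75
Contribution of red-flowered: (645 − 619.75)² / 619.75 = 1.0287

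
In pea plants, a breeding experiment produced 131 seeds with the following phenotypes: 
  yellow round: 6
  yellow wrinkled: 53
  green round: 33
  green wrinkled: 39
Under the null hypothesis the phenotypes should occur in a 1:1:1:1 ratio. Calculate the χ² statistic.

35.565

Expected counts for N = 131 under a 1:1:1:1 ratio (total parts = 4):
  yellow round: 131 × 1/4 = 32.75
  yellow wrinkled: 131 × 1/4 = 32.75
  green round: 131 × 1/4 = 32.75
  green wrinkled: 131 × 1/4 = 32.75
χ² = Σ (O − E)² / E
  yellow round: (6 − 32.75)² / 32.75 = 21.8492
  yellow wrinkled: (53 − 32.75)² / 32.75 = 12.5210
  green round: (33 − 32.75)² / 32.75 = 0.0019
  green wrinkled: (39 − 32.75)² / 32.75 = 1.1927
χ² = 21.8492 + 12.5210 + 0.0019 + 1.1927 = 35.5648 ≈ 35.565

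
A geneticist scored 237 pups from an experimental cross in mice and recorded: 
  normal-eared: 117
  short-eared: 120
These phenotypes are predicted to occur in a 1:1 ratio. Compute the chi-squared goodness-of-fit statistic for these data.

The 1:1 ratio has 2 parts, so with N = 237 the expected counts are:
  normal-eared: 237 × 1/2 = 118.5
  short-eared: 237 × 1/2 = 118.5
χ² = Σ (O − E)² / E
  normal-eared: (117 − 118.5)² / 118.5 = 0.0190
  short-eared: (120 − 118.5)² / 118.5 = 0.0190
χ² = 0.0190 + 0.0190 = 0.038

0.038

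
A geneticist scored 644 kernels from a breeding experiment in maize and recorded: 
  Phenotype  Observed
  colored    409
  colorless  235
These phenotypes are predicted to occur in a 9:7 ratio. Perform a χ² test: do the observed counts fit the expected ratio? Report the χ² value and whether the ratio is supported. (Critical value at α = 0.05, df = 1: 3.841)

Expected counts for N = 644 under a 9:7 ratio (total parts = 16):
  colored: 644 × 9/16 = 362.25
  colorless: 644 × 7/16 = 281.75
χ² = Σ (O − E)² / E
  colored: (409 − 362.25)² / 362.25 = 6.0333
  colorless: (235 − 281.75)² / 281.75 = 7.7571
χ² = 6.0333 + 7.7571 = 13.7904 ≈ 13.790
Degrees of freedom = 2 − 1 = 1; critical value at α = 0.05 is 3.841.
Since 13.790 > 3.841, we reject the null hypothesis — the data do not fit the 9:7 ratio.

13.790; not consistent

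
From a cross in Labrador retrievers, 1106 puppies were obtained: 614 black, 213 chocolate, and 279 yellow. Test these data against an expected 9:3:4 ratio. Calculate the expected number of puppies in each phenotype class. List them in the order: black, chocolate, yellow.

622.125, 207.375, 276.5

The 9:3:4 ratio has 16 parts, so with N = 1106 the expected counts are:
  black: 1106 × 9/16 = 622.125
  chocolate: 1106 × 3/16 = 207.375
  yellow: 1106 × 4/16 = 276.5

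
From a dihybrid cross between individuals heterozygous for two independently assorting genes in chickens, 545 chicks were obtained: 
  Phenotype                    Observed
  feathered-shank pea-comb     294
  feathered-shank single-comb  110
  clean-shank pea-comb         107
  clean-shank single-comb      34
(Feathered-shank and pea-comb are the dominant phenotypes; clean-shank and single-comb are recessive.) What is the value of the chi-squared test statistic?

1.339

A dihybrid F₂ with independent assortment and complete dominance at both loci gives a 9:3:3:1 phenotypic ratio.
Under the 9:3:3:1 hypothesis (Σ ratio = 16, N = 545):
  feathered-shank pea-comb: 545 × 9/16 = 306.5625
  feathered-shank single-comb: 545 × 3/16 = 102.1875
  clean-shank pea-comb: 545 × 3/16 = 102.1875
  clean-shank single-comb: 545 × 1/16 = 34.0625
χ² = Σ (O − E)² / E
  feathered-shank pea-comb: (294 − 306.5625)² / 306.5625 = 0.5148
  feathered-shank single-comb: (110 − 102.1875)² / 102.1875 = 0.5973
  clean-shank pea-comb: (107 − 102.1875)² / 102.1875 = 0.2266
  clean-shank single-comb: (34 − 34.0625)² / 34.0625 = 0.0001
χ² = 0.5148 + 0.5973 + 0.2266 + 0.0001 = 1.3388 ≈ 1.339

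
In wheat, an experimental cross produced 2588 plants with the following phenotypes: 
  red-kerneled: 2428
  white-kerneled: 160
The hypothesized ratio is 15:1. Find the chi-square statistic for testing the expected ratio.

The 15:1 ratio has 16 parts, so with N = 2588 the expected counts are:
  red-kerneled: 2588 × 15/16 = 2426.25
  white-kerneled: 2588 × 1/16 = 161.75
χ² = Σ (O − E)² / E
  red-kerneled: (2428 − 2426.25)² / 2426.25 = 0.0013
  white-kerneled: (160 − 161.75)² / 161.75 = 0.0189
χ² = 0.0013 + 0.0189 = 0.0202 ≈ 0.020

0.020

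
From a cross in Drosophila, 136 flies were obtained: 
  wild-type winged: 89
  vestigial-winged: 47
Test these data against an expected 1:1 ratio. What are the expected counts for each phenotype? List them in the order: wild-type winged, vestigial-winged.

The 1:1 ratio has 2 parts, so with N = 136 the expected counts are:
  wild-type winged: 136 × 1/2 = 68
  vestigial-winged: 136 × 1/2 = 68

68, 68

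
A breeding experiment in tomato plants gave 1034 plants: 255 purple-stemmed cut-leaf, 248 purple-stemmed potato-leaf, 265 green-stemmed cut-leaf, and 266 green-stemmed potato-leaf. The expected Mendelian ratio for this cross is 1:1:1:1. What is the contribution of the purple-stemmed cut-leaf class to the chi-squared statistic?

Expected counts for N = 1034 under a 1:1:1:1 ratio (total parts = 4):
  purple-stemmed cut-leaf: 1034 × 1/4 = 258.5
  purple-stemmed potato-leaf: 1034 × 1/4 = 258.5
  green-stemmed cut-leaf: 1034 × 1/4 = 258.5
  green-stemmed potato-leaf: 1034 × 1/4 = 258.5
Contribution of purple-stemmed cut-leaf: (255 − 258.5)² / 258.5 = 0.0474

0.047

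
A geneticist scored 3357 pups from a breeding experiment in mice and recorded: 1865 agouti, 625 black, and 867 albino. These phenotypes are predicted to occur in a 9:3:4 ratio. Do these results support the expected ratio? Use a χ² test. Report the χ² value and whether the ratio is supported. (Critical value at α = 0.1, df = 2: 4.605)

The 9:3:4 ratio has 16 parts, so with N = 3357 the expected counts are:
  agouti: 3357 × 9/16 = 1888.3125
  black: 3357 × 3/16 = 629.4375
  albino: 3357 × 4/16 = 839.25
χ² = Σ (O − E)² / E
  agouti: (1865 − 1888.3125)² / 1888.3125 = 0.2878
  black: (625 − 629.4375)² / 629.4375 = 0.0313
  albino: (867 − 839.25)² / 839.25 = 0.9176
χ² = 0.2878 + 0.0313 + 0.9176 = 1.2367 ≈ 1.237
Degrees of freedom = 3 − 1 = 2; critical value at α = 0.1 is 4.605.
Since 1.237 < 4.605, we fail to reject the null hypothesis — the data are consistent with the 9:3:4 ratio.

1.237; consistent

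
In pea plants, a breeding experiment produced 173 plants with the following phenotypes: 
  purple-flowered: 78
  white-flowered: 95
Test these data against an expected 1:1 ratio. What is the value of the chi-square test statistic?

Total ratio parts = 2. Expected numbers out of 173:
  purple-flowered: 173 × 1/2 = 86.5
  white-flowered: 173 × 1/2 = 86.5
χ² = Σ (O − E)² / E
  purple-flowered: (78 − 86.5)² / 86.5 = 0.8353
  white-flowered: (95 − 86.5)² / 86.5 = 0.8353
χ² = 0.8353 + 0.8353 = 1.6706 ≈ 1.671

1.671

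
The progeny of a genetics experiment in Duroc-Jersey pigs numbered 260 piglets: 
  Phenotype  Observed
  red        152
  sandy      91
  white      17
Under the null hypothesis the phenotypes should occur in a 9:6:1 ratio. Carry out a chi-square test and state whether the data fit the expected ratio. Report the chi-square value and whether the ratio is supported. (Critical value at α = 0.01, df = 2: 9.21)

Total ratio parts = 16. Expected numbers out of 260:
  red: 260 × 9/16 = 146.25
  sandy: 260 × 6/16 = 97.5
  white: 260 × 1/16 = 16.25
χ² = Σ (O − E)² / E
  red: (152 − 146.25)² / 146.25 = 0.2261
  sandy: (91 − 97.5)² / 97.5 = 0.4333
  white: (17 − 16.25)² / 16.25 = 0.0346
χ² = 0.2261 + 0.4333 + 0.0346 = 0.694
Degrees of freedom = 3 − 1 = 2; critical value at α = 0.01 is 9.21.
Since 0.694 < 9.21, we fail to reject the null hypothesis — the data are consistent with the 9:6:1 ratio.

0.694; consistent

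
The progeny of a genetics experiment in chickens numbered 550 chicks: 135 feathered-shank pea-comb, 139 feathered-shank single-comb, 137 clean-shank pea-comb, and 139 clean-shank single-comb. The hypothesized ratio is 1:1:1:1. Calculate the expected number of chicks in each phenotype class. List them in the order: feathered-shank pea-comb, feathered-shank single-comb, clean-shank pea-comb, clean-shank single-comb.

137.5, 137.5, 137.5, 137.5

Under the 1:1:1:1 hypothesis (Σ ratio = 4, N = 550):
  feathered-shank pea-comb: 550 × 1/4 = 137.5
  feathered-shank single-comb: 550 × 1/4 = 137.5
  clean-shank pea-comb: 550 × 1/4 = 137.5
  clean-shank single-comb: 550 × 1/4 = 137.5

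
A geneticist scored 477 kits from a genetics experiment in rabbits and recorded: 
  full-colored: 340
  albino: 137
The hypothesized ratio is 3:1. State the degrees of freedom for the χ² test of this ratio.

A goodness-of-fit test with 2 phenotype classes has df = 2 − 1 = 1.

1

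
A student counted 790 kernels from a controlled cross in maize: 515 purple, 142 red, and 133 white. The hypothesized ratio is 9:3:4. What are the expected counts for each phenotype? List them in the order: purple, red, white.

Total ratio parts = 16. Expected numbers out of 790:
  purple: 790 × 9/16 = 444.375
  red: 790 × 3/16 = 148.125
  white: 790 × 4/16 = 197.5

444.375, 148.125, 197.5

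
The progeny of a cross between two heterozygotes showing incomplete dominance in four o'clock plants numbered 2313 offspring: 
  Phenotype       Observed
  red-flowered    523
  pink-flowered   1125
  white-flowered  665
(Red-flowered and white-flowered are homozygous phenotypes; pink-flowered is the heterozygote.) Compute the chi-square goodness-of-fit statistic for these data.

With incomplete dominance, a heterozygote × heterozygote cross gives a 1:2:1 phenotypic ratio.
Expected counts for N = 2313 under a 1:2:1 ratio (total parts = 4):
  red-flowered: 2313 × 1/4 = 578.25
  pink-flowered: 2313 × 2/4 = 1156.5
  white-flowered: 2313 × 1/4 = 578.25
χ² = Σ (O − E)² / E
  red-flowered: (523 − 578.25)² / 578.25 = 5.2790
  pink-flowered: (1125 − 1156.5)² / 1156.5 = 0.8580
  white-flowered: (665 − 578.25)² / 578.25 = 13.0144
χ² = 5.2790 + 0.8580 + 13.0144 = 19.1514 ≈ 19.151

19.151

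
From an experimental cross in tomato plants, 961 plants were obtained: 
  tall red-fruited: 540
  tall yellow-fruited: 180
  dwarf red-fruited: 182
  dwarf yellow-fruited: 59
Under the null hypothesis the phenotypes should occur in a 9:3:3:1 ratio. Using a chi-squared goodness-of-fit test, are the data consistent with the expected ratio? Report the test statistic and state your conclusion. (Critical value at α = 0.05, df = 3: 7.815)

Total ratio parts = 16. Expected numbers out of 961:
  tall red-fruited: 961 × 9/16 = 540.5625
  tall yellow-fruited: 961 × 3/16 = 180.1875
  dwarf red-fruited: 961 × 3/16 = 180.1875
  dwarf yellow-fruited: 961 × 1/16 = 60.0625
χ² = Σ (O − E)² / E
  tall red-fruited: (540 − 540.5625)² / 540.5625 = 0.0006
  tall yellow-fruited: (180 − 180.1875)² / 180.1875 = 0.0002
  dwarf red-fruited: (182 − 180.1875)² / 180.1875 = 0.0182
  dwarf yellow-fruited: (59 − 60.0625)² / 60.0625 = 0.0188
χ² = 0.0006 + 0.0002 + 0.0182 + 0.0188 = 0.0378 ≈ 0.038
Degrees of freedom = 4 − 1 = 3; critical value at α = 0.05 is 7.815.
Since 0.038 < 7.815, we fail to reject the null hypothesis — the data are consistent with the 9:3:3:1 ratio.

0.038; consistent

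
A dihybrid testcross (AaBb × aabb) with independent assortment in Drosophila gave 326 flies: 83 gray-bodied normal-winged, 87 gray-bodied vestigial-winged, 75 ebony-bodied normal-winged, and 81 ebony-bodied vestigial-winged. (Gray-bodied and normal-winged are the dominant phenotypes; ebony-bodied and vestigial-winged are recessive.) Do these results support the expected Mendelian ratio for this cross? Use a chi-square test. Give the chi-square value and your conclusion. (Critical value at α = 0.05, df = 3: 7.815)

0.920; consistent

A dihybrid testcross with independent assortment gives a 1:1:1:1 ratio.
The 1:1:1:1 ratio has 4 parts, so with N = 326 the expected counts are:
  gray-bodied normal-winged: 326 × 1/4 = 81.5
  gray-bodied vestigial-winged: 326 × 1/4 = 81.5
  ebony-bodied normal-winged: 326 × 1/4 = 81.5
  ebony-bodied vestigial-winged: 326 × 1/4 = 81.5
χ² = Σ (O − E)² / E
  gray-bodied normal-winged: (83 − 81.5)² / 81.5 = 0.0276
  gray-bodied vestigial-winged: (87 − 81.5)² / 81.5 = 0.3712
  ebony-bodied normal-winged: (75 − 81.5)² / 81.5 = 0.5184
  ebony-bodied vestigial-winged: (81 − 81.5)² / 81.5 = 0.0031
χ² = 0.0276 + 0.3712 + 0.5184 + 0.0031 = 0.9203 ≈ 0.920
Degrees of freedom = 4 − 1 = 3; critical value at α = 0.05 is 7.815.
Since 0.920 < 7.815, we fail to reject the null hypothesis — the data are consistent with the 1:1:1:1 ratio.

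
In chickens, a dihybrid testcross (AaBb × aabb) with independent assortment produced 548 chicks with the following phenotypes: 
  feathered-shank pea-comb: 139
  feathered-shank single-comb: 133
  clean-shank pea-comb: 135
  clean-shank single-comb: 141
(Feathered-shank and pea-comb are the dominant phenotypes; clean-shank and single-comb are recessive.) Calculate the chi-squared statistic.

0.292

A dihybrid testcross with independent assortment gives a 1:1:1:1 ratio.
The 1:1:1:1 ratio has 4 parts, so with N = 548 the expected counts are:
  feathered-shank pea-comb: 548 × 1/4 = 137
  feathered-shank single-comb: 548 × 1/4 = 137
  clean-shank pea-comb: 548 × 1/4 = 137
  clean-shank single-comb: 548 × 1/4 = 137
χ² = Σ (O − E)² / E
  feathered-shank pea-comb: (139 − 137)² / 137 = 0.0292
  feathered-shank single-comb: (133 − 137)² / 137 = 0.1168
  clean-shank pea-comb: (135 − 137)² / 137 = 0.0292
  clean-shank single-comb: (141 − 137)² / 137 = 0.1168
χ² = 0.0292 + 0.1168 + 0.0292 + 0.1168 = 0.292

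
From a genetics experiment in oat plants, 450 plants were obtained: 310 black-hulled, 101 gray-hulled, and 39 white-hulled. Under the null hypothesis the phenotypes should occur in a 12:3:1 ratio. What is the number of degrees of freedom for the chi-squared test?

A goodness-of-fit test with 3 phenotype classes has df = 3 − 1 = 2.

2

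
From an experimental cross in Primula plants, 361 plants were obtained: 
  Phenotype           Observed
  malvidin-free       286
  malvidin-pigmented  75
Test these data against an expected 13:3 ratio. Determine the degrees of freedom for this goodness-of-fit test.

A goodness-of-fit test with 2 phenotype classes has df = 2 − 1 = 1.

1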